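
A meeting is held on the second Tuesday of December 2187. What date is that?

December 1, 2187 is a Saturday.
The first Tuesday is therefore December 4 (3 days later).
The second Tuesday is 4 + 1×7 = December 11.

December 11, 2187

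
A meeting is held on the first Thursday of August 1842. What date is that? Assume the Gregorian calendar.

August 1, 1842 is a Monday.
The first Thursday is therefore August 4 (3 days later).

August 4, 1842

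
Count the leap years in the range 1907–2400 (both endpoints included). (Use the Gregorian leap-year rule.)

Multiples of 4 in [1907,2400]: 124.
Of those, multiples of 100: 5 (not leap unless ÷400).
Multiples of 400: 2.
Leap years = 124 − 5 + 2 = 121.

121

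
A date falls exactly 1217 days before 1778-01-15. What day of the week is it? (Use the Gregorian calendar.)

Friday

First find the weekday of Jan 15, 1778. Doomsday rule: the anchor day for the 1700s is Sunday. For year 78: 78÷12 = 6 r 6, and 6÷4 = 1, so 6+6+1 = 13.
Sunday + 13 ≡ Saturday — that's 1778's doomsday.
In January the doomsday date is Jan 3 (1778 is not a leap year).
Jan 15 is 12 days after Jan 3; 12 mod 7 = 5, so Saturday + 5 = Thursday.
1217 mod 7 = 6, so 1217 days before a Thursday is Thursday − 6 = Friday.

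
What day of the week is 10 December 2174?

Saturday

Doomsday rule: the anchor day for the 2100s is Sunday. For year 74: 74÷12 = 6 r 2, and 2÷4 = 0, so 6+2+0 = 8.
Sunday + 8 ≡ Monday — that's 2174's doomsday.
In December the doomsday date is Dec 12.
Dec 10 is 2 days before Dec 12; 2 mod 7 = 2, so Monday − 2 = Saturday.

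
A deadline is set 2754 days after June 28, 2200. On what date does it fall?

+365 (one year) → Jun 28, 2201 (2389 left).
+365 (one year) → Jun 28, 2202 (2024 left).
+365 (one year) → Jun 28, 2203 (1659 left).
+366 (one year; includes Feb 29, 2204) → Jun 28, 2204 (1293 left).
+365 (one year) → Jun 28, 2205 (928 left).
+365 (one year) → Jun 28, 2206 (563 left).
+365 (one year) → Jun 28, 2207 (198 left).
Jun has 30 days: +3 → Jul 1, 2207 (195 left).
Jul has 31 days: +31 → Aug 1, 2207 (164 left).
Aug has 31 days: +31 → Sep 1, 2207 (133 left).
Sep has 30 days: +30 → Oct 1, 2207 (103 left).
Oct has 31 days: +31 → Nov 1, 2207 (72 left).
Nov has 30 days: +30 → Dec 1, 2207 (42 left).
Dec has 31 days: +31 → Jan 1, 2208 (11 left).
+11 → Jan 12, 2208.

January 12, 2208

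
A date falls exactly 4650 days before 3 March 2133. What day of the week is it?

Mar 3, 2133 is a Tuesday.
4650 mod 7 = 2, so 4650 days before a Tuesday is Tuesday − 2 = Sunday.

Sunday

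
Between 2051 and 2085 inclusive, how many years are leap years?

9

Multiples of 4 in [2051,2085]: 9.
Of those, multiples of 100: 0 (not leap unless ÷400).
Multiples of 400: 0.
Leap years = 9 − 0 + 0 = 9.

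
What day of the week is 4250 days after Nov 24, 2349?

Nov 24, 2349 is a Thursday.
4250 mod 7 = 1, so 4250 days after a Thursday is Thursday + 1 = Friday.

Friday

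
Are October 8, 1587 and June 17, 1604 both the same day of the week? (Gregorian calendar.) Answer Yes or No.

From Oct 8, 1587 to Jun 17, 1604 is 6097 days.
6097 mod 7 = 0, so they are the same weekday.
(Oct 8, 1587 is a Thursday; Jun 17, 1604 is a Thursday.)

Yes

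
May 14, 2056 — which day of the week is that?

January 1, 2056 is a Saturday.
Jan 1, 2056 → Feb 1, 2056: 31 days (January has 31).
Feb 1, 2056 → Mar 1, 2056: 29 days (February has 29).
Mar 1, 2056 → Apr 1, 2056: 31 days (March has 31).
Apr 1, 2056 → May 1, 2056: 30 days (April has 30).
May 1, 2056 → May 14, 2056: 13 days.
Total: 134 days.
134 mod 7 = 1, so Saturday + 1 = Sunday.

Sunday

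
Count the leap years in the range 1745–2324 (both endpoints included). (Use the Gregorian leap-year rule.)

Multiples of 4 in [1745,2324]: 145.
Of those, multiples of 100: 6 (not leap unless ÷400).
Multiples of 400: 1.
Leap years = 145 − 6 + 1 = 140.

140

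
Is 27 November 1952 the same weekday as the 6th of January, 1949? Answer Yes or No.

Yes

From Jan 6, 1949 to Nov 27, 1952 is 1421 days.
1421 mod 7 = 0, so they are the same weekday.
(Jan 6, 1949 is a Thursday; Nov 27, 1952 is a Thursday.)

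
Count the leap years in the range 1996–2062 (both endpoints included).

17

Multiples of 4 in [1996,2062]: 17.
Of those, multiples of 100: 1 (not leap unless ÷400).
Multiples of 400: 1.
Leap years = 17 − 1 + 1 = 17.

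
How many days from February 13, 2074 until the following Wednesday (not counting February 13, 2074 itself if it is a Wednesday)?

1

Feb 13, 2074 is a Tuesday.
From Tuesday to the next Wednesday is 1 day.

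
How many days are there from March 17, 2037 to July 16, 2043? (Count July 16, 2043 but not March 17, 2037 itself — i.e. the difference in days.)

Mar 17, 2037 → Mar 17, 2038: 365 days.
Mar 17, 2038 → Mar 17, 2039: 365 days.
Mar 17, 2039 → Mar 17, 2040: 366 days (Feb 29, 2040 is in that span).
Mar 17, 2040 → Mar 17, 2041: 365 days.
Mar 17, 2041 → Mar 17, 2042: 365 days.
Mar 17, 2042 → Mar 17, 2043: 365 days.
Mar 17, 2043 → Apr 17, 2043: 31 days (March has 31).
Apr 17, 2043 → May 17, 2043: 30 days (April has 30).
May 17, 2043 → Jun 17, 2043: 31 days (May has 31).
Jun 17, 2043 → Jul 16, 2043: 29 days.
Total: 2312 days.

2312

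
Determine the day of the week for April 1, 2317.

Sunday

Doomsday rule: the anchor day for the 2300s is Wednesday. For year 17: 17÷12 = 1 r 5, and 5÷4 = 1, so 1+5+1 = 7.
Wednesday + 7 ≡ Wednesday — that's 2317's doomsday.
In April the doomsday date is Apr 4.
Apr 1 is 3 days before Apr 4; 3 mod 7 = 3, so Wednesday − 3 = Sunday.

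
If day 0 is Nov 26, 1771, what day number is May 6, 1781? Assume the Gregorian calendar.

Nov 26, 1771 → Nov 26, 1772: 366 days (Feb 29, 1772 is in that span).
Nov 26, 1772 → Nov 26, 1773: 365 days.
Nov 26, 1773 → Nov 26, 1774: 365 days.
Nov 26, 1774 → Nov 26, 1775: 365 days.
Nov 26, 1775 → Nov 26, 1776: 366 days (Feb 29, 1776 is in that span).
Nov 26, 1776 → Nov 26, 1777: 365 days.
Nov 26, 1777 → Nov 26, 1778: 365 days.
Nov 26, 1778 → Nov 26, 1779: 365 days.
Nov 26, 1779 → Nov 26, 1780: 366 days (Feb 29, 1780 is in that span).
Nov 26, 1780 → Dec 26, 1780: 30 days (November has 30).
Dec 26, 1780 → Jan 26, 1781: 31 days (December has 31).
Jan 26, 1781 → Feb 26, 1781: 31 days (January has 31).
Feb 26, 1781 → Mar 26, 1781: 28 days (February has 28).
Mar 26, 1781 → Apr 26, 1781: 31 days (March has 31).
Apr 26, 1781 → May 6, 1781: 10 days.
Total: 3449 days.

3449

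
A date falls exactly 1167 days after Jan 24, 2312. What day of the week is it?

Jan 24, 2312 is a Wednesday.
1167 mod 7 = 5, so 1167 days after a Wednesday is Wednesday + 5 = Monday.

Monday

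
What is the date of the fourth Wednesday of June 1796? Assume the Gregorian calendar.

June 22, 1796

June 1, 1796 is a Wednesday.
The first Wednesday is therefore June 1 (same day).
The fourth Wednesday is 1 + 3×7 = June 22.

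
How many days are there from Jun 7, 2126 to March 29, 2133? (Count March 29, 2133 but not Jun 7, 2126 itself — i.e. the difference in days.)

Jun 7, 2126 → Jun 7, 2127: 365 days.
Jun 7, 2127 → Jun 7, 2128: 366 days (Feb 29, 2128 is in that span).
Jun 7, 2128 → Jun 7, 2129: 365 days.
Jun 7, 2129 → Jun 7, 2130: 365 days.
Jun 7, 2130 → Jun 7, 2131: 365 days.
Jun 7, 2131 → Jun 7, 2132: 366 days (Feb 29, 2132 is in that span).
Jun 7, 2132 → Jul 7, 2132: 30 days (June has 30).
Jul 7, 2132 → Aug 7, 2132: 31 days (July has 31).
Aug 7, 2132 → Sep 7, 2132: 31 days (August has 31).
Sep 7, 2132 → Oct 7, 2132: 30 days (September has 30).
Oct 7, 2132 → Nov 7, 2132: 31 days (October has 31).
Nov 7, 2132 → Dec 7, 2132: 30 days (November has 30).
Dec 7, 2132 → Jan 7, 2133: 31 days (December has 31).
Jan 7, 2133 → Feb 7, 2133: 31 days (January has 31).
Feb 7, 2133 → Mar 7, 2133: 28 days (February has 28).
Mar 7, 2133 → Mar 29, 2133: 22 days.
Total: 2487 days.

2487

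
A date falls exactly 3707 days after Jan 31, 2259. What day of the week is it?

Friday

Jan 31, 2259 is a Monday.
3707 mod 7 = 4, so 3707 days after a Monday is Monday + 4 = Friday.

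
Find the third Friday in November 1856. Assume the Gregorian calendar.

November 21, 1856

November 1, 1856 is a Saturday.
The first Friday is therefore November 7 (6 days later).
The third Friday is 7 + 2×7 = November 21.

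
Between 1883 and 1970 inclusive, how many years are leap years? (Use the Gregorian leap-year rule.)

Multiples of 4 in [1883,1970]: 22.
Of those, multiples of 100: 1 (not leap unless ÷400).
Multiples of 400: 0.
Leap years = 22 − 1 + 0 = 21.

21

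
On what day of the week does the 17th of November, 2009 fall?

Tuesday

January 1, 2009 is a Thursday.
Jan 1, 2009 → Feb 1, 2009: 31 days (January has 31).
Feb 1, 2009 → Mar 1, 2009: 28 days (February has 28).
Mar 1, 2009 → Apr 1, 2009: 31 days (March has 31).
Apr 1, 2009 → May 1, 2009: 30 days (April has 30).
May 1, 2009 → Jun 1, 2009: 31 days (May has 31).
Jun 1, 2009 → Jul 1, 2009: 30 days (June has 30).
Jul 1, 2009 → Aug 1, 2009: 31 days (July has 31).
Aug 1, 2009 → Sep 1, 2009: 31 days (August has 31).
Sep 1, 2009 → Oct 1, 2009: 30 days (September has 30).
Oct 1, 2009 → Nov 1, 2009: 31 days (October has 31).
Nov 1, 2009 → Nov 17, 2009: 16 days.
Total: 320 days.
320 mod 7 = 5, so Thursday + 5 = Tuesday.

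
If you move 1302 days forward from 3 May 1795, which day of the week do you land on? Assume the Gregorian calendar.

May 3, 1795 is a Sunday.
1302 mod 7 = 0, so 1302 days after a Sunday is Sunday + 0 = Sunday.

Sunday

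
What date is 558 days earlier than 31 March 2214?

September 19, 2212

−365 (one year) → Mar 31, 2213 (193 left).
−31 → Feb 28, 2213 (end of Feb, 28 days; 162 left).
−28 → Jan 31, 2213 (end of Jan, 31 days; 134 left).
−31 → Dec 31, 2212 (end of Dec, 31 days; 103 left).
−31 → Nov 30, 2212 (end of Nov, 30 days; 72 left).
−30 → Oct 31, 2212 (end of Oct, 31 days; 42 left).
−31 → Sep 30, 2212 (end of Sep, 30 days; 11 left).
−11 → Sep 19, 2212.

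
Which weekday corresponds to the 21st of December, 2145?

Tuesday

Doomsday rule: the anchor day for the 2100s is Sunday. For year 45: 45÷12 = 3 r 9, and 9÷4 = 2, so 3+9+2 = 14.
Sunday + 14 ≡ Sunday — that's 2145's doomsday.
In December the doomsday date is Dec 12.
Dec 21 is 9 days after Dec 12; 9 mod 7 = 2, so Sunday + 2 = Tuesday.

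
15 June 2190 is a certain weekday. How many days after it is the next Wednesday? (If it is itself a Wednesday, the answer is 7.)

1

Jun 15, 2190 is a Tuesday.
From Tuesday to the next Wednesday is 1 day.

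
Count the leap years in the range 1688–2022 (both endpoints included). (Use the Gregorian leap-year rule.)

81

Multiples of 4 in [1688,2022]: 84.
Of those, multiples of 100: 4 (not leap unless ÷400).
Multiples of 400: 1.
Leap years = 84 − 4 + 1 = 81.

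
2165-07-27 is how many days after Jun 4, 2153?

4436

Jun 4, 2153 → Jun 4, 2154: 365 days.
Jun 4, 2154 → Jun 4, 2155: 365 days.
Jun 4, 2155 → Jun 4, 2156: 366 days (Feb 29, 2156 is in that span).
Jun 4, 2156 → Jun 4, 2157: 365 days.
Jun 4, 2157 → Jun 4, 2158: 365 days.
Jun 4, 2158 → Jun 4, 2159: 365 days.
Jun 4, 2159 → Jun 4, 2160: 366 days (Feb 29, 2160 is in that span).
Jun 4, 2160 → Jun 4, 2161: 365 days.
Jun 4, 2161 → Jun 4, 2162: 365 days.
Jun 4, 2162 → Jun 4, 2163: 365 days.
Jun 4, 2163 → Jun 4, 2164: 366 days (Feb 29, 2164 is in that span).
Jun 4, 2164 → Jun 4, 2165: 365 days.
Jun 4, 2165 → Jul 4, 2165: 30 days (June has 30).
Jul 4, 2165 → Jul 27, 2165: 23 days.
Total: 4436 days.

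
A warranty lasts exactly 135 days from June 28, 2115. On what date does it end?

November 10, 2115

Jun has 30 days: +3 → Jul 1, 2115 (132 left).
Jul has 31 days: +31 → Aug 1, 2115 (101 left).
Aug has 31 days: +31 → Sep 1, 2115 (70 left).
Sep has 30 days: +30 → Oct 1, 2115 (40 left).
Oct has 31 days: +31 → Nov 1, 2115 (9 left).
+9 → Nov 10, 2115.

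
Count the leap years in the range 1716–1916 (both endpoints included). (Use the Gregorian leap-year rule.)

49

Multiples of 4 in [1716,1916]: 51.
Of those, multiples of 100: 2 (not leap unless ÷400).
Multiples of 400: 0.
Leap years = 51 − 2 + 0 = 49.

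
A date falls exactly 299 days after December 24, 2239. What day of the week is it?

Sunday

Dec 24, 2239 is a Tuesday.
299 mod 7 = 5, so 299 days after a Tuesday is Tuesday + 5 = Sunday.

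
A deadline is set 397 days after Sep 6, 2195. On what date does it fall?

October 7, 2196

Sep has 30 days: +25 → Oct 1, 2195 (372 left).
Oct has 31 days: +31 → Nov 1, 2195 (341 left).
Nov has 30 days: +30 → Dec 1, 2195 (311 left).
Dec has 31 days: +31 → Jan 1, 2196 (280 left).
Jan has 31 days: +31 → Feb 1, 2196 (249 left).
Feb has 29 days: +29 → Mar 1, 2196 (220 left).
Mar has 31 days: +31 → Apr 1, 2196 (189 left).
Apr has 30 days: +30 → May 1, 2196 (159 left).
May has 31 days: +31 → Jun 1, 2196 (128 left).
Jun has 30 days: +30 → Jul 1, 2196 (98 left).
Jul has 31 days: +31 → Aug 1, 2196 (67 left).
Aug has 31 days: +31 → Sep 1, 2196 (36 left).
Sep has 30 days: +30 → Oct 1, 2196 (6 left).
+6 → Oct 7, 2196.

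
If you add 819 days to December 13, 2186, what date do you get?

+365 (one year) → Dec 13, 2187 (454 left).
+366 (one year; includes Feb 29, 2188) → Dec 13, 2188 (88 left).
Dec has 31 days: +19 → Jan 1, 2189 (69 left).
Jan has 31 days: +31 → Feb 1, 2189 (38 left).
Feb has 28 days: +28 → Mar 1, 2189 (10 left).
+10 → Mar 11, 2189.

March 11, 2189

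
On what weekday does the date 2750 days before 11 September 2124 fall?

First find the weekday of Sep 11, 2124. Doomsday rule: the anchor day for the 2100s is Sunday. For year 24: 24÷12 = 2 r 0, and 0÷4 = 0, so 2+0+0 = 2.
Sunday + 2 ≡ Tuesday — that's 2124's doomsday.
In September the doomsday date is Sep 5.
Sep 11 is 6 days after Sep 5; 6 mod 7 = 6, so Tuesday + 6 = Monday.
2750 mod 7 = 6, so 2750 days before a Monday is Monday − 6 = Tuesday.

Tuesday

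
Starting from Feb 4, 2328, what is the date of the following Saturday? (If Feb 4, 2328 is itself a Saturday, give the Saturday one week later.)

February 11, 2328

Feb 4, 2328 is a Saturday.
From Saturday to the next Saturday is 7 days.
Feb 4, 2328 + 7 = Feb 11, 2328.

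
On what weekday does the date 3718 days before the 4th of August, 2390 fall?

First find the weekday of Aug 4, 2390. Doomsday rule: the anchor day for the 2300s is Wednesday. For year 90: 90÷12 = 7 r 6, and 6÷4 = 1, so 7+6+1 = 14.
Wednesday + 14 ≡ Wednesday — that's 2390's doomsday.
In August the doomsday date is Aug 8.
Aug 4 is 4 days before Aug 8; 4 mod 7 = 4, so Wednesday − 4 = Saturday.
3718 mod 7 = 1, so 3718 days before a Saturday is Saturday − 1 = Friday.

Friday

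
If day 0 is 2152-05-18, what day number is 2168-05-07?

May 18, 2152 → May 18, 2153: 365 days.
May 18, 2153 → May 18, 2154: 365 days.
May 18, 2154 → May 18, 2155: 365 days.
May 18, 2155 → May 18, 2156: 366 days (Feb 29, 2156 is in that span).
May 18, 2156 → May 18, 2157: 365 days.
May 18, 2157 → May 18, 2158: 365 days.
May 18, 2158 → May 18, 2159: 365 days.
May 18, 2159 → May 18, 2160: 366 days (Feb 29, 2160 is in that span).
May 18, 2160 → May 18, 2161: 365 days.
May 18, 2161 → May 18, 2162: 365 days.
May 18, 2162 → May 18, 2163: 365 days.
May 18, 2163 → May 18, 2164: 366 days (Feb 29, 2164 is in that span).
May 18, 2164 → May 18, 2165: 365 days.
May 18, 2165 → May 18, 2166: 365 days.
May 18, 2166 → May 18, 2167: 365 days.
May 18, 2167 → Jun 18, 2167: 31 days (May has 31).
Jun 18, 2167 → Jul 18, 2167: 30 days (June has 30).
Jul 18, 2167 → Aug 18, 2167: 31 days (July has 31).
Aug 18, 2167 → Sep 18, 2167: 31 days (August has 31).
Sep 18, 2167 → Oct 18, 2167: 30 days (September has 30).
Oct 18, 2167 → Nov 18, 2167: 31 days (October has 31).
Nov 18, 2167 → Dec 18, 2167: 30 days (November has 30).
Dec 18, 2167 → Jan 18, 2168: 31 days (December has 31).
Jan 18, 2168 → Feb 18, 2168: 31 days (January has 31).
Feb 18, 2168 → Mar 18, 2168: 29 days (February has 29).
Mar 18, 2168 → Apr 18, 2168: 31 days (March has 31).
Apr 18, 2168 → May 7, 2168: 19 days.
Total: 5833 days.

5833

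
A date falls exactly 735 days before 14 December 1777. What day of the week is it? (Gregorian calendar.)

Sunday

First find the weekday of Dec 14, 1777. Doomsday rule: the anchor day for the 1700s is Sunday. For year 77: 77÷12 = 6 r 5, and 5÷4 = 1, so 6+5+1 = 12.
Sunday + 12 ≡ Friday — that's 1777's doomsday.
In December the doomsday date is Dec 12.
Dec 14 is 2 days after Dec 12; 2 mod 7 = 2, so Friday + 2 = Sunday.
735 mod 7 = 0, so 735 days before a Sunday is Sunday − 0 = Sunday.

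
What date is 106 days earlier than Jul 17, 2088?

−17 → Jun 30, 2088 (end of Jun, 30 days; 89 left).
−30 → May 31, 2088 (end of May, 31 days; 59 left).
−31 → Apr 30, 2088 (end of Apr, 30 days; 28 left).
−28 → Apr 2, 2088.

April 2, 2088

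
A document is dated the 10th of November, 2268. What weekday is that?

Tuesday

Doomsday rule: the anchor day for the 2200s is Friday. For year 68: 68÷12 = 5 r 8, and 8÷4 = 2, so 5+8+2 = 15.
Friday + 15 ≡ Saturday — that's 2268's doomsday.
In November the doomsday date is Nov 7.
Nov 10 is 3 days after Nov 7; 3 mod 7 = 3, so Saturday + 3 = Tuesday.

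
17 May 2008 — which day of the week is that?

Doomsday rule: the anchor day for the 2000s is Tuesday. For year 08: 8÷12 = 0 r 8, and 8÷4 = 2, so 0+8+2 = 10.
Tuesday + 10 ≡ Friday — that's 2008's doomsday.
In May the doomsday date is May 9.
May 17 is 8 days after May 9; 8 mod 7 = 1, so Friday + 1 = Saturday.

Saturday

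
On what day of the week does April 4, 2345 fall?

Doomsday rule: the anchor day for the 2300s is Wednesday. For year 45: 45÷12 = 3 r 9, and 9÷4 = 2, so 3+9+2 = 14.
Wednesday + 14 ≡ Wednesday — that's 2345's doomsday.
In April the doomsday date is Apr 4.
Apr 4 is the doomsday itself: Wednesday.

Wednesday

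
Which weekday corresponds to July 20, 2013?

Doomsday rule: the anchor day for the 2000s is Tuesday. For year 13: 13÷12 = 1 r 1, and 1÷4 = 0, so 1+1+0 = 2.
Tuesday + 2 ≡ Thursday — that's 2013's doomsday.
In July the doomsday date is Jul 11.
Jul 20 is 9 days after Jul 11; 9 mod 7 = 2, so Thursday + 2 = Saturday.

Saturday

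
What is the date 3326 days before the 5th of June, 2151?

−365 (one year) → Jun 5, 2150 (2961 left).
−365 (one year) → Jun 5, 2149 (2596 left).
−365 (one year) → Jun 5, 2148 (2231 left).
−366 (one year; includes Feb 29, 2148) → Jun 5, 2147 (1865 left).
−365 (one year) → Jun 5, 2146 (1500 left).
−365 (one year) → Jun 5, 2145 (1135 left).
−365 (one year) → Jun 5, 2144 (770 left).
−366 (one year; includes Feb 29, 2144) → Jun 5, 2143 (404 left).
−365 (one year) → Jun 5, 2142 (39 left).
−5 → May 31, 2142 (end of May, 31 days; 34 left).
−31 → Apr 30, 2142 (end of Apr, 30 days; 3 left).
−3 → Apr 27, 2142.

April 27, 2142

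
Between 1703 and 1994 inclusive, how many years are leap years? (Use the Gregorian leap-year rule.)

Multiples of 4 in [1703,1994]: 73.
Of those, multiples of 100: 2 (not leap unless ÷400).
Multiples of 400: 0.
Leap years = 73 − 2 + 0 = 71.

71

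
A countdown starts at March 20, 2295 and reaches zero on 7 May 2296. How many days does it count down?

Mar 20, 2295 → Mar 20, 2296: 366 days (Feb 29, 2296 is in that span).
Mar 20, 2296 → Apr 20, 2296: 31 days (March has 31).
Apr 20, 2296 → May 7, 2296: 17 days.
Total: 414 days.

414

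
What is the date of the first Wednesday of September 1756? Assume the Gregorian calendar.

September 1, 1756

September 1, 1756 is a Wednesday.
The first Wednesday is therefore September 1 (same day).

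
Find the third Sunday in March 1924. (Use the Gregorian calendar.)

March 1, 1924 is a Saturday.
The first Sunday is therefore March 2 (1 days later).
The third Sunday is 2 + 2×7 = March 16.

March 16, 1924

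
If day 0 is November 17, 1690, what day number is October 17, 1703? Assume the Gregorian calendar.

Nov 17, 1690 → Nov 17, 1691: 365 days.
Nov 17, 1691 → Nov 17, 1692: 366 days (Feb 29, 1692 is in that span).
Nov 17, 1692 → Nov 17, 1693: 365 days.
Nov 17, 1693 → Nov 17, 1694: 365 days.
Nov 17, 1694 → Nov 17, 1695: 365 days.
Nov 17, 1695 → Nov 17, 1696: 366 days (Feb 29, 1696 is in that span).
Nov 17, 1696 → Nov 17, 1697: 365 days.
Nov 17, 1697 → Nov 17, 1698: 365 days.
Nov 17, 1698 → Nov 17, 1699: 365 days.
Nov 17, 1699 → Nov 17, 1700: 365 days.
Nov 17, 1700 → Nov 17, 1701: 365 days.
Nov 17, 1701 → Nov 17, 1702: 365 days.
Nov 17, 1702 → Dec 17, 1702: 30 days (November has 30).
Dec 17, 1702 → Jan 17, 1703: 31 days (December has 31).
Jan 17, 1703 → Feb 17, 1703: 31 days (January has 31).
Feb 17, 1703 → Mar 17, 1703: 28 days (February has 28).
Mar 17, 1703 → Apr 17, 1703: 31 days (March has 31).
Apr 17, 1703 → May 17, 1703: 30 days (April has 30).
May 17, 1703 → Jun 17, 1703: 31 days (May has 31).
Jun 17, 1703 → Jul 17, 1703: 30 days (June has 30).
Jul 17, 1703 → Aug 17, 1703: 31 days (July has 31).
Aug 17, 1703 → Sep 17, 1703: 31 days (August has 31).
Sep 17, 1703 → Oct 17, 1703: 30 days.
Total: 4716 days.

4716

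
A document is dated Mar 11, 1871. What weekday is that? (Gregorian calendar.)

Doomsday rule: the anchor day for the 1800s is Friday. For year 71: 71÷12 = 5 r 11, and 11÷4 = 2, so 5+11+2 = 18.
Friday + 18 ≡ Tuesday — that's 1871's doomsday.
In March the doomsday date is Mar 14.
Mar 11 is 3 days before Mar 14; 3 mod 7 = 3, so Tuesday − 3 = Saturday.

Saturday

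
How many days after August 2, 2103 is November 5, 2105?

826

Aug 2, 2103 → Aug 2, 2104: 366 days (Feb 29, 2104 is in that span).
Aug 2, 2104 → Aug 2, 2105: 365 days.
Aug 2, 2105 → Sep 2, 2105: 31 days (August has 31).
Sep 2, 2105 → Oct 2, 2105: 30 days (September has 30).
Oct 2, 2105 → Nov 2, 2105: 31 days (October has 31).
Nov 2, 2105 → Nov 5, 2105: 3 days.
Total: 826 days.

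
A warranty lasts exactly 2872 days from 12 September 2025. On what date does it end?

+365 (one year) → Sep 12, 2026 (2507 left).
+365 (one year) → Sep 12, 2027 (2142 left).
+366 (one year; includes Feb 29, 2028) → Sep 12, 2028 (1776 left).
+365 (one year) → Sep 12, 2029 (1411 left).
+365 (one year) → Sep 12, 2030 (1046 left).
+365 (one year) → Sep 12, 2031 (681 left).
+366 (one year; includes Feb 29, 2032) → Sep 12, 2032 (315 left).
Sep has 30 days: +19 → Oct 1, 2032 (296 left).
Oct has 31 days: +31 → Nov 1, 2032 (265 left).
Nov has 30 days: +30 → Dec 1, 2032 (235 left).
Dec has 31 days: +31 → Jan 1, 2033 (204 left).
Jan has 31 days: +31 → Feb 1, 2033 (173 left).
Feb has 28 days: +28 → Mar 1, 2033 (145 left).
Mar has 31 days: +31 → Apr 1, 2033 (114 left).
Apr has 30 days: +30 → May 1, 2033 (84 left).
May has 31 days: +31 → Jun 1, 2033 (53 left).
Jun has 30 days: +30 → Jul 1, 2033 (23 left).
+23 → Jul 24, 2033.

July 24, 2033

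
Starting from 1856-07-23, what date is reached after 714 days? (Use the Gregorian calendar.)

July 7, 1858

+365 (one year) → Jul 23, 1857 (349 left).
Jul has 31 days: +9 → Aug 1, 1857 (340 left).
Aug has 31 days: +31 → Sep 1, 1857 (309 left).
Sep has 30 days: +30 → Oct 1, 1857 (279 left).
Oct has 31 days: +31 → Nov 1, 1857 (248 left).
Nov has 30 days: +30 → Dec 1, 1857 (218 left).
Dec has 31 days: +31 → Jan 1, 1858 (187 left).
Jan has 31 days: +31 → Feb 1, 1858 (156 left).
Feb has 28 days: +28 → Mar 1, 1858 (128 left).
Mar has 31 days: +31 → Apr 1, 1858 (97 left).
Apr has 30 days: +30 → May 1, 1858 (67 left).
May has 31 days: +31 → Jun 1, 1858 (36 left).
Jun has 30 days: +30 → Jul 1, 1858 (6 left).
+6 → Jul 7, 1858.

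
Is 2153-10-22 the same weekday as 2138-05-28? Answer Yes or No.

From May 28, 2138 to Oct 22, 2153 is 5626 days.
5626 mod 7 = 5, so they are different weekdays.
(May 28, 2138 is a Wednesday; Oct 22, 2153 is a Monday.)

No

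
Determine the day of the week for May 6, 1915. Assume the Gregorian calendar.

Thursday

January 1, 1915 is a Friday.
Jan 1, 1915 → Feb 1, 1915: 31 days (January has 31).
Feb 1, 1915 → Mar 1, 1915: 28 days (February has 28).
Mar 1, 1915 → Apr 1, 1915: 31 days (March has 31).
Apr 1, 1915 → May 1, 1915: 30 days (April has 30).
May 1, 1915 → May 6, 1915: 5 days.
Total: 125 days.
125 mod 7 = 6, so Friday + 6 = Thursday.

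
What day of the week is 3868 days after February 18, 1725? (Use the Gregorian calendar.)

Thursday

Feb 18, 1725 is a Sunday.
3868 mod 7 = 4, so 3868 days after a Sunday is Sunday + 4 = Thursday.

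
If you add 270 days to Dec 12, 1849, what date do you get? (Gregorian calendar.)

Dec has 31 days: +20 → Jan 1, 1850 (250 left).
Jan has 31 days: +31 → Feb 1, 1850 (219 left).
Feb has 28 days: +28 → Mar 1, 1850 (191 left).
Mar has 31 days: +31 → Apr 1, 1850 (160 left).
Apr has 30 days: +30 → May 1, 1850 (130 left).
May has 31 days: +31 → Jun 1, 1850 (99 left).
Jun has 30 days: +30 → Jul 1, 1850 (69 left).
Jul has 31 days: +31 → Aug 1, 1850 (38 left).
Aug has 31 days: +31 → Sep 1, 1850 (7 left).
+7 → Sep 8, 1850.

September 8, 1850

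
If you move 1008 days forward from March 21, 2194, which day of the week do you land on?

Mar 21, 2194 is a Friday.
1008 mod 7 = 0, so 1008 days after a Friday is Friday + 0 = Friday.

Friday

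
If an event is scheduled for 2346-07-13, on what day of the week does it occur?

Doomsday rule: the anchor day for the 2300s is Wednesday. For year 46: 46÷12 = 3 r 10, and 10÷4 = 2, so 3+10+2 = 15.
Wednesday + 15 ≡ Thursday — that's 2346's doomsday.
In July the doomsday date is Jul 11.
Jul 13 is 2 days after Jul 11; 2 mod 7 = 2, so Thursday + 2 = Saturday.

Saturday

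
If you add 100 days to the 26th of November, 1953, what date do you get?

Nov has 30 days: +5 → Dec 1, 1953 (95 left).
Dec has 31 days: +31 → Jan 1, 1954 (64 left).
Jan has 31 days: +31 → Feb 1, 1954 (33 left).
Feb has 28 days: +28 → Mar 1, 1954 (5 left).
+5 → Mar 6, 1954.

March 6, 1954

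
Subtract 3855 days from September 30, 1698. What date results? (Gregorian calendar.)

−365 (one year) → Sep 30, 1697 (3490 left).
−365 (one year) → Sep 30, 1696 (3125 left).
−366 (one year; includes Feb 29, 1696) → Sep 30, 1695 (2759 left).
−365 (one year) → Sep 30, 1694 (2394 left).
−365 (one year) → Sep 30, 1693 (2029 left).
−365 (one year) → Sep 30, 1692 (1664 left).
−366 (one year; includes Feb 29, 1692) → Sep 30, 1691 (1298 left).
−365 (one year) → Sep 30, 1690 (933 left).
−365 (one year) → Sep 30, 1689 (568 left).
−365 (one year) → Sep 30, 1688 (203 left).
−30 → Aug 31, 1688 (end of Aug, 31 days; 173 left).
−31 → Jul 31, 1688 (end of Jul, 31 days; 142 left).
−31 → Jun 30, 1688 (end of Jun, 30 days; 111 left).
−30 → May 31, 1688 (end of May, 31 days; 81 left).
−31 → Apr 30, 1688 (end of Apr, 30 days; 50 left).
−30 → Mar 31, 1688 (end of Mar, 31 days; 20 left).
−20 → Mar 11, 1688.

March 11, 1688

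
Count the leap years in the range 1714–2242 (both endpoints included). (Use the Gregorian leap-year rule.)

128

Multiples of 4 in [1714,2242]: 132.
Of those, multiples of 100: 5 (not leap unless ÷400).
Multiples of 400: 1.
Leap years = 132 − 5 + 1 = 128.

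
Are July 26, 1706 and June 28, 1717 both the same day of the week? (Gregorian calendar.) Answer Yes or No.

From Jul 26, 1706 to Jun 28, 1717 is 3990 days.
3990 mod 7 = 0, so they are the same weekday.
(Jul 26, 1706 is a Monday; Jun 28, 1717 is a Monday.)

Yes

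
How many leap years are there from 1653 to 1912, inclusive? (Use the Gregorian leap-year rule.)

62

Multiples of 4 in [1653,1912]: 65.
Of those, multiples of 100: 3 (not leap unless ÷400).
Multiples of 400: 0.
Leap years = 65 − 3 + 0 = 62.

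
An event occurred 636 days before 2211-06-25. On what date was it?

−365 (one year) → Jun 25, 2210 (271 left).
−25 → May 31, 2210 (end of May, 31 days; 246 left).
−31 → Apr 30, 2210 (end of Apr, 30 days; 215 left).
−30 → Mar 31, 2210 (end of Mar, 31 days; 185 left).
−31 → Feb 28, 2210 (end of Feb, 28 days; 154 left).
−28 → Jan 31, 2210 (end of Jan, 31 days; 126 left).
−31 → Dec 31, 2209 (end of Dec, 31 days; 95 left).
−31 → Nov 30, 2209 (end of Nov, 30 days; 64 left).
−30 → Oct 31, 2209 (end of Oct, 31 days; 34 left).
−31 → Sep 30, 2209 (end of Sep, 30 days; 3 left).
−3 → Sep 27, 2209.

September 27, 2209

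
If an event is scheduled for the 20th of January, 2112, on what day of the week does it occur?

Doomsday rule: the anchor day for the 2100s is Sunday. For year 12: 12÷12 = 1 r 0, and 0÷4 = 0, so 1+0+0 = 1.
Sunday + 1 ≡ Monday — that's 2112's doomsday.
In January the doomsday date is Jan 4 (2112 is a leap year (divisible by 4)).
Jan 20 is 16 days after Jan 4; 16 mod 7 = 2, so Monday + 2 = Wednesday.

Wednesday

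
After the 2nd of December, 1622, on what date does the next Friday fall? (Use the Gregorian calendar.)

Dec 2, 1622 is a Friday.
From Friday to the next Friday is 7 days.
Dec 2, 1622 + 7 = Dec 9, 1622.

December 9, 1622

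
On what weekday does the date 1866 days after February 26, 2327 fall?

Wednesday

First find the weekday of Feb 26, 2327. Doomsday rule: the anchor day for the 2300s is Wednesday. For year 27: 27÷12 = 2 r 3, and 3÷4 = 0, so 2+3+0 = 5.
Wednesday + 5 ≡ Monday — that's 2327's doomsday.
In February the doomsday date is Feb 28 (2327 is not a leap year).
Feb 26 is 2 days before Feb 28; 2 mod 7 = 2, so Monday − 2 = Saturday.
1866 mod 7 = 4, so 1866 days after a Saturday is Saturday + 4 = Wednesday.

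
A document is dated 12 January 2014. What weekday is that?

Sunday

Doomsday rule: the anchor day for the 2000s is Tuesday. For year 14: 14÷12 = 1 r 2, and 2÷4 = 0, so 1+2+0 = 3.
Tuesday + 3 ≡ Friday — that's 2014's doomsday.
In January the doomsday date is Jan 3 (2014 is not a leap year).
Jan 12 is 9 days after Jan 3; 9 mod 7 = 2, so Friday + 2 = Sunday.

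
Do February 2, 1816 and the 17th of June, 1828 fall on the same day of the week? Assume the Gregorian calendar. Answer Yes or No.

No

From Feb 2, 1816 to Jun 17, 1828 is 4519 days.
4519 mod 7 = 4, so they are different weekdays.
(Feb 2, 1816 is a Friday; Jun 17, 1828 is a Tuesday.)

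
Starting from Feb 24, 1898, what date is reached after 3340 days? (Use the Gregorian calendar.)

+365 (one year) → Feb 24, 1899 (2975 left).
+365 (one year) → Feb 24, 1900 (2610 left).
+365 (one year) → Feb 24, 1901 (2245 left).
+365 (one year) → Feb 24, 1902 (1880 left).
+365 (one year) → Feb 24, 1903 (1515 left).
+365 (one year) → Feb 24, 1904 (1150 left).
+366 (one year; includes Feb 29, 1904) → Feb 24, 1905 (784 left).
+365 (one year) → Feb 24, 1906 (419 left).
+365 (one year) → Feb 24, 1907 (54 left).
Feb has 28 days: +5 → Mar 1, 1907 (49 left).
Mar has 31 days: +31 → Apr 1, 1907 (18 left).
+18 → Apr 19, 1907.

April 19, 1907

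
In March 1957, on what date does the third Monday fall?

March 18, 1957

March 1, 1957 is a Friday.
The first Monday is therefore March 4 (3 days later).
The third Monday is 4 + 2×7 = March 18.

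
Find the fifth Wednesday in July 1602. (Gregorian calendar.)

July 31, 1602

July 1, 1602 is a Monday.
The first Wednesday is therefore July 3 (2 days later).
The fifth Wednesday is 3 + 4×7 = July 31.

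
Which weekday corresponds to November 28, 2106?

Sunday

Doomsday rule: the anchor day for the 2100s is Sunday. For year 06: 6÷12 = 0 r 6, and 6÷4 = 1, so 0+6+1 = 7.
Sunday + 7 ≡ Sunday — that's 2106's doomsday.
In November the doomsday date is Nov 7.
Nov 28 is 21 days after Nov 7; 21 mod 7 = 0, so Sunday + 0 = Sunday.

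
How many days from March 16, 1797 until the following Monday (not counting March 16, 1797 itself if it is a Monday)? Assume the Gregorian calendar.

4

Mar 16, 1797 is a Thursday.
From Thursday to the next Monday is 4 days.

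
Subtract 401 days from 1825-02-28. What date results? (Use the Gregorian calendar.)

January 24, 1824

−366 (one year; includes Feb 29, 1824) → Feb 28, 1824 (35 left).
−28 → Jan 31, 1824 (end of Jan, 31 days; 7 left).
−7 → Jan 24, 1824.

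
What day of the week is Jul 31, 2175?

Monday

January 1, 2175 is a Sunday.
Jan 1, 2175 → Feb 1, 2175: 31 days (January has 31).
Feb 1, 2175 → Mar 1, 2175: 28 days (February has 28).
Mar 1, 2175 → Apr 1, 2175: 31 days (March has 31).
Apr 1, 2175 → May 1, 2175: 30 days (April has 30).
May 1, 2175 → Jun 1, 2175: 31 days (May has 31).
Jun 1, 2175 → Jul 1, 2175: 30 days (June has 30).
Jul 1, 2175 → Jul 31, 2175: 30 days.
Total: 211 days.
211 mod 7 = 1, so Sunday + 1 = Monday.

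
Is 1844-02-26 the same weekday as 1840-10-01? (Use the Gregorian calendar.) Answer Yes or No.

From Oct 1, 1840 to Feb 26, 1844 is 1243 days.
1243 mod 7 = 4, so they are different weekdays.
(Oct 1, 1840 is a Thursday; Feb 26, 1844 is a Monday.)

No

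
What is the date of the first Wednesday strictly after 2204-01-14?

January 18, 2204

Jan 14, 2204 is a Saturday.
From Saturday to the next Wednesday is 4 days.
Jan 14, 2204 + 4 = Jan 18, 2204.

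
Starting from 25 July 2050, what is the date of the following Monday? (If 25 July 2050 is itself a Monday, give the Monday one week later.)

Jul 25, 2050 is a Monday.
From Monday to the next Monday is 7 days.
Jul 25, 2050 + 7 = Aug 1, 2050.

August 1, 2050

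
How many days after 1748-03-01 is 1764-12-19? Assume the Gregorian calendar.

6137

Mar 1, 1748 → Mar 1, 1749: 365 days.
Mar 1, 1749 → Mar 1, 1750: 365 days.
Mar 1, 1750 → Mar 1, 1751: 365 days.
Mar 1, 1751 → Mar 1, 1752: 366 days (Feb 29, 1752 is in that span).
Mar 1, 1752 → Mar 1, 1753: 365 days.
Mar 1, 1753 → Mar 1, 1754: 365 days.
Mar 1, 1754 → Mar 1, 1755: 365 days.
Mar 1, 1755 → Mar 1, 1756: 366 days (Feb 29, 1756 is in that span).
Mar 1, 1756 → Mar 1, 1757: 365 days.
Mar 1, 1757 → Mar 1, 1758: 365 days.
Mar 1, 1758 → Mar 1, 1759: 365 days.
Mar 1, 1759 → Mar 1, 1760: 366 days (Feb 29, 1760 is in that span).
Mar 1, 1760 → Mar 1, 1761: 365 days.
Mar 1, 1761 → Mar 1, 1762: 365 days.
Mar 1, 1762 → Mar 1, 1763: 365 days.
Mar 1, 1763 → Mar 1, 1764: 366 days (Feb 29, 1764 is in that span).
Mar 1, 1764 → Apr 1, 1764: 31 days (March has 31).
Apr 1, 1764 → May 1, 1764: 30 days (April has 30).
May 1, 1764 → Jun 1, 1764: 31 days (May has 31).
Jun 1, 1764 → Jul 1, 1764: 30 days (June has 30).
Jul 1, 1764 → Aug 1, 1764: 31 days (July has 31).
Aug 1, 1764 → Sep 1, 1764: 31 days (August has 31).
Sep 1, 1764 → Oct 1, 1764: 30 days (September has 30).
Oct 1, 1764 → Nov 1, 1764: 31 days (October has 31).
Nov 1, 1764 → Dec 1, 1764: 30 days (November has 30).
Dec 1, 1764 → Dec 19, 1764: 18 days.
Total: 6137 days.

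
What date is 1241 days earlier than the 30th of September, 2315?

May 7, 2312

−365 (one year) → Sep 30, 2314 (876 left).
−365 (one year) → Sep 30, 2313 (511 left).
−365 (one year) → Sep 30, 2312 (146 left).
−30 → Aug 31, 2312 (end of Aug, 31 days; 116 left).
−31 → Jul 31, 2312 (end of Jul, 31 days; 85 left).
−31 → Jun 30, 2312 (end of Jun, 30 days; 54 left).
−30 → May 31, 2312 (end of May, 31 days; 24 left).
−24 → May 7, 2312.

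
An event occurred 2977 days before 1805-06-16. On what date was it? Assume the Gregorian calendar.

−365 (one year) → Jun 16, 1804 (2612 left).
−366 (one year; includes Feb 29, 1804) → Jun 16, 1803 (2246 left).
−365 (one year) → Jun 16, 1802 (1881 left).
−365 (one year) → Jun 16, 1801 (1516 left).
−365 (one year) → Jun 16, 1800 (1151 left).
−365 (one year) → Jun 16, 1799 (786 left).
−365 (one year) → Jun 16, 1798 (421 left).
−365 (one year) → Jun 16, 1797 (56 left).
−16 → May 31, 1797 (end of May, 31 days; 40 left).
−31 → Apr 30, 1797 (end of Apr, 30 days; 9 left).
−9 → Apr 21, 1797.

April 21, 1797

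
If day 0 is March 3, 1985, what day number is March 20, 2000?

5496

Mar 3, 1985 → Mar 3, 1986: 365 days.
Mar 3, 1986 → Mar 3, 1987: 365 days.
Mar 3, 1987 → Mar 3, 1988: 366 days (Feb 29, 1988 is in that span).
Mar 3, 1988 → Mar 3, 1989: 365 days.
Mar 3, 1989 → Mar 3, 1990: 365 days.
Mar 3, 1990 → Mar 3, 1991: 365 days.
Mar 3, 1991 → Mar 3, 1992: 366 days (Feb 29, 1992 is in that span).
Mar 3, 1992 → Mar 3, 1993: 365 days.
Mar 3, 1993 → Mar 3, 1994: 365 days.
Mar 3, 1994 → Mar 3, 1995: 365 days.
Mar 3, 1995 → Mar 3, 1996: 366 days (Feb 29, 1996 is in that span).
Mar 3, 1996 → Mar 3, 1997: 365 days.
Mar 3, 1997 → Mar 3, 1998: 365 days.
Mar 3, 1998 → Mar 3, 1999: 365 days.
Mar 3, 1999 → Apr 3, 1999: 31 days (March has 31).
Apr 3, 1999 → May 3, 1999: 30 days (April has 30).
May 3, 1999 → Jun 3, 1999: 31 days (May has 31).
Jun 3, 1999 → Jul 3, 1999: 30 days (June has 30).
Jul 3, 1999 → Aug 3, 1999: 31 days (July has 31).
Aug 3, 1999 → Sep 3, 1999: 31 days (August has 31).
Sep 3, 1999 → Oct 3, 1999: 30 days (September has 30).
Oct 3, 1999 → Nov 3, 1999: 31 days (October has 31).
Nov 3, 1999 → Dec 3, 1999: 30 days (November has 30).
Dec 3, 1999 → Jan 3, 2000: 31 days (December has 31).
Jan 3, 2000 → Feb 3, 2000: 31 days (January has 31).
Feb 3, 2000 → Mar 3, 2000: 29 days (February has 29).
Mar 3, 2000 → Mar 20, 2000: 17 days.
Total: 5496 days.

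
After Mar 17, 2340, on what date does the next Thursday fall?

March 21, 2340

Mar 17, 2340 is a Sunday.
From Sunday to the next Thursday is 4 days.
Mar 17, 2340 + 4 = Mar 21, 2340.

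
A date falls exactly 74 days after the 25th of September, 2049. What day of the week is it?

First find the weekday of Sep 25, 2049. Doomsday rule: the anchor day for the 2000s is Tuesday. For year 49: 49÷12 = 4 r 1, and 1÷4 = 0, so 4+1+0 = 5.
Tuesday + 5 ≡ Sunday — that's 2049's doomsday.
In September the doomsday date is Sep 5.
Sep 25 is 20 days after Sep 5; 20 mod 7 = 6, so Sunday + 6 = Saturday.
74 mod 7 = 4, so 74 days after a Saturday is Saturday + 4 = Wednesday.

Wednesday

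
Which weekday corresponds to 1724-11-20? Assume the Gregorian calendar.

Monday

Doomsday rule: the anchor day for the 1700s is Sunday. For year 24: 24÷12 = 2 r 0, and 0÷4 = 0, so 2+0+0 = 2.
Sunday + 2 ≡ Tuesday — that's 1724's doomsday.
In November the doomsday date is Nov 7.
Nov 20 is 13 days after Nov 7; 13 mod 7 = 6, so Tuesday + 6 = Monday.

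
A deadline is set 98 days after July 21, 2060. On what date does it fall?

October 27, 2060

Jul has 31 days: +11 → Aug 1, 2060 (87 left).
Aug has 31 days: +31 → Sep 1, 2060 (56 left).
Sep has 30 days: +30 → Oct 1, 2060 (26 left).
+26 → Oct 27, 2060.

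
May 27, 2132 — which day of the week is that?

Tuesday

Doomsday rule: the anchor day for the 2100s is Sunday. For year 32: 32÷12 = 2 r 8, and 8÷4 = 2, so 2+8+2 = 12.
Sunday + 12 ≡ Friday — that's 2132's doomsday.
In May the doomsday date is May 9.
May 27 is 18 days after May 9; 18 mod 7 = 4, so Friday + 4 = Tuesday.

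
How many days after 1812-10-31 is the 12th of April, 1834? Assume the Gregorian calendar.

Oct 31, 1812 → Oct 31, 1813: 365 days.
Oct 31, 1813 → Oct 31, 1814: 365 days.
Oct 31, 1814 → Oct 31, 1815: 365 days.
Oct 31, 1815 → Oct 31, 1816: 366 days (Feb 29, 1816 is in that span).
Oct 31, 1816 → Oct 31, 1817: 365 days.
Oct 31, 1817 → Oct 31, 1818: 365 days.
Oct 31, 1818 → Oct 31, 1819: 365 days.
Oct 31, 1819 → Oct 31, 1820: 366 days (Feb 29, 1820 is in that span).
Oct 31, 1820 → Oct 31, 1821: 365 days.
Oct 31, 1821 → Oct 31, 1822: 365 days.
Oct 31, 1822 → Oct 31, 1823: 365 days.
Oct 31, 1823 → Oct 31, 1824: 366 days (Feb 29, 1824 is in that span).
Oct 31, 1824 → Oct 31, 1825: 365 days.
Oct 31, 1825 → Oct 31, 1826: 365 days.
Oct 31, 1826 → Oct 31, 1827: 365 days.
Oct 31, 1827 → Oct 31, 1828: 366 days (Feb 29, 1828 is in that span).
Oct 31, 1828 → Oct 31, 1829: 365 days.
Oct 31, 1829 → Oct 31, 1830: 365 days.
Oct 31, 1830 → Oct 31, 1831: 365 days.
Oct 31, 1831 → Oct 31, 1832: 366 days (Feb 29, 1832 is in that span).
Oct 31, 1832 → Oct 31, 1833: 365 days.
Oct 31, 1833 → Nov 30, 1833: 30 days (October has 31).
Nov 30, 1833 → Dec 30, 1833: 30 days (November has 30).
Dec 30, 1833 → Jan 30, 1834: 31 days (December has 31).
Jan 30, 1834 → Feb 28, 1834: 29 days (January has 31).
Feb 28, 1834 → Mar 28, 1834: 28 days (February has 28).
Mar 28, 1834 → Apr 12, 1834: 15 days.
Total: 7833 days.

7833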